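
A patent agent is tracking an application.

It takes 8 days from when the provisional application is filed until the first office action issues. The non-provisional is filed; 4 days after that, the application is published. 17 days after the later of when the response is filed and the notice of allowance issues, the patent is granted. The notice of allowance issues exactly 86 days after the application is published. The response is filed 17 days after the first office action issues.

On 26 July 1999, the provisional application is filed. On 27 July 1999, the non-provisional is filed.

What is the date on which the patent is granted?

The provisional application is filed: Jul 26, 1999.
The first office action issues: Jul 26, 1999 + 8 days = Aug 3, 1999.
The response is filed: Aug 3, 1999 + 17 days = Aug 20, 1999.
The non-provisional is filed: Jul 27, 1999.
The application is published: Jul 27, 1999 + 4 days = Jul 31, 1999.
The notice of allowance issues: Jul 31, 1999 + 86 days = Oct 25, 1999.
Both prerequisites met — the response is filed (Aug 20, 1999), the notice of allowance issues (Oct 25, 1999); the later is Oct 25, 1999.
The patent is granted: Oct 25, 1999 + 17 days = Nov 11, 1999.

11 November 1999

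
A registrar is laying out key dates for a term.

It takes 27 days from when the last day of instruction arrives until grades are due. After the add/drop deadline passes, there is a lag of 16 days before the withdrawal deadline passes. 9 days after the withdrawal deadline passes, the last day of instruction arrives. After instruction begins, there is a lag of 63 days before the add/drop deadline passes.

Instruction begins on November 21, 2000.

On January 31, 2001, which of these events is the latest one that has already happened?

The add/drop deadline passes

Instruction begins: Nov 21, 2000.
The add/drop deadline passes: Nov 21, 2000 + 63 days = Jan 23, 2001.
The withdrawal deadline passes: Jan 23, 2001 + 16 days = Feb 8, 2001.
The last day of instruction arrives: Feb 8, 2001 + 9 days = Feb 17, 2001.
Grades are due: Feb 17, 2001 + 27 days = Mar 16, 2001.
Jan 31, 2001 falls between when the add/drop deadline passes (Jan 23, 2001) and when the withdrawal deadline passes (Feb 8, 2001).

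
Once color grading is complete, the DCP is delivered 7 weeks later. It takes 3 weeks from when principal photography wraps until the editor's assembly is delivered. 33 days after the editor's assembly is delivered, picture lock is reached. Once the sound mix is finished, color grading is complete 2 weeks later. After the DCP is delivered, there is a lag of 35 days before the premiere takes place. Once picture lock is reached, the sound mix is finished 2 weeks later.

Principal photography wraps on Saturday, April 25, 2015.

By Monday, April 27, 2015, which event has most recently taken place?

Principal photography wraps

Principal photography wraps: Apr 25, 2015.
The editor's assembly is delivered: Apr 25, 2015 + 3 weeks = May 16, 2015.
Picture lock is reached: May 16, 2015 + 33 days = Jun 18, 2015.
The sound mix is finished: Jun 18, 2015 + 2 weeks = Jul 2, 2015.
Color grading is complete: Jul 2, 2015 + 2 weeks = Jul 16, 2015.
The DCP is delivered: Jul 16, 2015 + 7 weeks = Sep 3, 2015.
The premiere takes place: Sep 3, 2015 + 35 days = Oct 8, 2015.
Apr 27, 2015 falls between when principal photography wraps (Apr 25, 2015) and when the editor's assembly is delivered (May 16, 2015).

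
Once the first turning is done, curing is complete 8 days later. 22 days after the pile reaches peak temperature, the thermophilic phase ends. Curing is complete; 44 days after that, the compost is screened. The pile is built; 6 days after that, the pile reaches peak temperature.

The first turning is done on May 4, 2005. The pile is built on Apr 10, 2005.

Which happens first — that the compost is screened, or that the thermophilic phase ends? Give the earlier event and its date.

The thermophilic phase ends — May 8, 2005

The first turning is done: May 4, 2005.
Curing is complete: May 4, 2005 + 8 days = May 12, 2005.
The compost is screened: May 12, 2005 + 44 days = Jun 25, 2005.
The pile is built: Apr 10, 2005.
The pile reaches peak temperature: Apr 10, 2005 + 6 days = Apr 16, 2005.
The thermophilic phase ends: Apr 16, 2005 + 22 days = May 8, 2005.
Comparing: the compost is screened on Jun 25, 2005 vs the thermophilic phase ends on May 8, 2005. Earlier: the thermophilic phase ends.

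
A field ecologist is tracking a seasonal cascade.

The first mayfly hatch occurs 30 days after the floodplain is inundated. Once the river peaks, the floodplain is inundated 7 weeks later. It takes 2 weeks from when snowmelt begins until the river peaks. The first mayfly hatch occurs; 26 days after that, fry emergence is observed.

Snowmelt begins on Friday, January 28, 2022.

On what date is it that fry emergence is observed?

Snowmelt begins: Jan 28, 2022.
The river peaks: Jan 28, 2022 + 2 weeks = Feb 11, 2022.
The floodplain is inundated: Feb 11, 2022 + 7 weeks = Apr 1, 2022.
The first mayfly hatch occurs: Apr 1, 2022 + 30 days = May 1, 2022.
Fry emergence is observed: May 1, 2022 + 26 days = May 27, 2022.

Friday, May 27, 2022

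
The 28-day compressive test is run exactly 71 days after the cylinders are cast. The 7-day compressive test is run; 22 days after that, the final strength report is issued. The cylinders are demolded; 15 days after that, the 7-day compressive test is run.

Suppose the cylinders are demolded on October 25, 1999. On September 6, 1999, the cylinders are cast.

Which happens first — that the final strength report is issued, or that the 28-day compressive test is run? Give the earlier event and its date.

The cylinders are demolded: Oct 25, 1999.
The 7-day compressive test is run: Oct 25, 1999 + 15 days = Nov 9, 1999.
The final strength report is issued: Nov 9, 1999 + 22 days = Dec 1, 1999.
The cylinders are cast: Sep 6, 1999.
The 28-day compressive test is run: Sep 6, 1999 + 71 days = Nov 16, 1999.
Comparing: the final strength report is issued on Dec 1, 1999 vs the 28-day compressive test is run on Nov 16, 1999. Earlier: the 28-day compressive test is run.

The 28-day compressive test is run — November 16, 1999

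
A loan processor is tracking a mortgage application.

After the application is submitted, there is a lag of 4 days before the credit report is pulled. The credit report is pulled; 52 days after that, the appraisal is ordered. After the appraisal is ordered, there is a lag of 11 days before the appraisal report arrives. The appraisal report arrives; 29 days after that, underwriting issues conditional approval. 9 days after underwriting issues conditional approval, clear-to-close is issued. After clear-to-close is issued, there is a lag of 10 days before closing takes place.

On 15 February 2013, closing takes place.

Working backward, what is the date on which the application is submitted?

23 October 2012

Closing takes place: Feb 15, 2013.
Clear-to-close is issued: Feb 15, 2013 − 10 days = Feb 5, 2013.
Underwriting issues conditional approval: Feb 5, 2013 − 9 days = Jan 27, 2013.
The appraisal report arrives: Jan 27, 2013 − 29 days = Dec 29, 2012.
The appraisal is ordered: Dec 29, 2012 − 11 days = Dec 18, 2012.
The credit report is pulled: Dec 18, 2012 − 52 days = Oct 27, 2012.
The application is submitted: Oct 27, 2012 − 4 days = Oct 23, 2012.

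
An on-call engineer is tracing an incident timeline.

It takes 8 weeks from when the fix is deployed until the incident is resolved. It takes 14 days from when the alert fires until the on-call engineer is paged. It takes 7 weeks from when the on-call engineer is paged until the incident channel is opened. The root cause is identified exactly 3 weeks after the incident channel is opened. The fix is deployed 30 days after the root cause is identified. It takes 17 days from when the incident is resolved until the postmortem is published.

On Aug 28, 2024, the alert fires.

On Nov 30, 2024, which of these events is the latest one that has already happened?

The root cause is identified

The alert fires: Aug 28, 2024.
The on-call engineer is paged: Aug 28, 2024 + 14 days = Sep 11, 2024.
The incident channel is opened: Sep 11, 2024 + 7 weeks = Oct 30, 2024.
The root cause is identified: Oct 30, 2024 + 3 weeks = Nov 20, 2024.
The fix is deployed: Nov 20, 2024 + 30 days = Dec 20, 2024.
The incident is resolved: Dec 20, 2024 + 8 weeks = Feb 14, 2025.
The postmortem is published: Feb 14, 2025 + 17 days = Mar 3, 2025.
Nov 30, 2024 falls between when the root cause is identified (Nov 20, 2024) and when the fix is deployed (Dec 20, 2024).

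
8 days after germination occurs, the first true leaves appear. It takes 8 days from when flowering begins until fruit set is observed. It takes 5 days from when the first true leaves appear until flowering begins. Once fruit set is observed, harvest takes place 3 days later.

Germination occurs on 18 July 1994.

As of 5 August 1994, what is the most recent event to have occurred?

Flowering begins

Germination occurs: Jul 18, 1994.
The first true leaves appear: Jul 18, 1994 + 8 days = Jul 26, 1994.
Flowering begins: Jul 26, 1994 + 5 days = Jul 31, 1994.
Fruit set is observed: Jul 31, 1994 + 8 days = Aug 8, 1994.
Harvest takes place: Aug 8, 1994 + 3 days = Aug 11, 1994.
Aug 5, 1994 falls between when flowering begins (Jul 31, 1994) and when fruit set is observed (Aug 8, 1994).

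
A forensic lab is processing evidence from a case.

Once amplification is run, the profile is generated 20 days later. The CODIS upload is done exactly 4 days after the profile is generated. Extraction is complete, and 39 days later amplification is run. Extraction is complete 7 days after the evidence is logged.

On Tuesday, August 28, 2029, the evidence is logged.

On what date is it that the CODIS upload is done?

Tuesday, November 6, 2029

The evidence is logged: Aug 28, 2029.
Extraction is complete: Aug 28, 2029 + 7 days = Sep 4, 2029.
Amplification is run: Sep 4, 2029 + 39 days = Oct 13, 2029.
The profile is generated: Oct 13, 2029 + 20 days = Nov 2, 2029.
The CODIS upload is done: Nov 2, 2029 + 4 days = Nov 6, 2029.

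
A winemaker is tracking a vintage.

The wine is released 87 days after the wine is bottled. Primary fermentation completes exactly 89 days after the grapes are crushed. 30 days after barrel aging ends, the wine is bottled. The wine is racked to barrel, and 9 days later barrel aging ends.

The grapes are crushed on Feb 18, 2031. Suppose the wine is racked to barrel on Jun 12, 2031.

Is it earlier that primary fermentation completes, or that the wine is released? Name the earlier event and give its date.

Primary fermentation completes — May 18, 2031

The grapes are crushed: Feb 18, 2031.
Primary fermentation completes: Feb 18, 2031 + 89 days = May 18, 2031.
The wine is racked to barrel: Jun 12, 2031.
Barrel aging ends: Jun 12, 2031 + 9 days = Jun 21, 2031.
The wine is bottled: Jun 21, 2031 + 30 days = Jul 21, 2031.
The wine is released: Jul 21, 2031 + 87 days = Oct 16, 2031.
Comparing: primary fermentation completes on May 18, 2031 vs the wine is released on Oct 16, 2031. Earlier: primary fermentation completes.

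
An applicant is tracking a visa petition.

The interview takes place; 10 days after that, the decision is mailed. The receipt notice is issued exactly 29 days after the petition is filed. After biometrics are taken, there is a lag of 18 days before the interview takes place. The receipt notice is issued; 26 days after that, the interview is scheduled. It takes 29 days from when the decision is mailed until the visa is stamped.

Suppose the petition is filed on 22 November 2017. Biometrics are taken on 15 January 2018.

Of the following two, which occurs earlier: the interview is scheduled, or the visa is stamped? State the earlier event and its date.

The interview is scheduled — 16 January 2018

The petition is filed: Nov 22, 2017.
The receipt notice is issued: Nov 22, 2017 + 29 days = Dec 21, 2017.
The interview is scheduled: Dec 21, 2017 + 26 days = Jan 16, 2018.
Biometrics are taken: Jan 15, 2018.
The interview takes place: Jan 15, 2018 + 18 days = Feb 2, 2018.
The decision is mailed: Feb 2, 2018 + 10 days = Feb 12, 2018.
The visa is stamped: Feb 12, 2018 + 29 days = Mar 13, 2018.
Comparing: the interview is scheduled on Jan 16, 2018 vs the visa is stamped on Mar 13, 2018. Earlier: the interview is scheduled.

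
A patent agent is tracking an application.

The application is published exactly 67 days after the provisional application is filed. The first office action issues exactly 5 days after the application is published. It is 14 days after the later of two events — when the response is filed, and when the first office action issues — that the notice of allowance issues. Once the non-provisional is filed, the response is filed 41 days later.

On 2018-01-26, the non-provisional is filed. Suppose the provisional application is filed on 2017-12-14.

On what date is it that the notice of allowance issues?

The non-provisional is filed: Jan 26, 2018.
The response is filed: Jan 26, 2018 + 41 days = Mar 8, 2018.
The provisional application is filed: Dec 14, 2017.
The application is published: Dec 14, 2017 + 67 days = Feb 19, 2018.
The first office action issues: Feb 19, 2018 + 5 days = Feb 24, 2018.
Both prerequisites met — the response is filed (Mar 8, 2018), the first office action issues (Feb 24, 2018); the later is Mar 8, 2018.
The notice of allowance issues: Mar 8, 2018 + 14 days = Mar 22, 2018.

2018-03-22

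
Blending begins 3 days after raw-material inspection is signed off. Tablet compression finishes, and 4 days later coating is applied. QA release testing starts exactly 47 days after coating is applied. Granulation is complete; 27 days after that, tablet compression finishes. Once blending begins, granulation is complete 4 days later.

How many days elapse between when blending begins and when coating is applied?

35 days

Causal path: blending begins → granulation is complete → tablet compression finishes → coating is applied.
Total delay along the path: 4 + 27 + 4 = 35 days.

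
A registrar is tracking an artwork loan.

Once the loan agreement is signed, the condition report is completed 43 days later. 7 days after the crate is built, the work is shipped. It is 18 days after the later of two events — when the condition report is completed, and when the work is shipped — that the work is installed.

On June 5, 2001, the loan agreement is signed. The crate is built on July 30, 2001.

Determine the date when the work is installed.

The loan agreement is signed: Jun 5, 2001.
The condition report is completed: Jun 5, 2001 + 43 days = Jul 18, 2001.
The crate is built: Jul 30, 2001.
The work is shipped: Jul 30, 2001 + 7 days = Aug 6, 2001.
Both prerequisites met — the condition report is completed (Jul 18, 2001), the work is shipped (Aug 6, 2001); the later is Aug 6, 2001.
The work is installed: Aug 6, 2001 + 18 days = Aug 24, 2001.

August 24, 2001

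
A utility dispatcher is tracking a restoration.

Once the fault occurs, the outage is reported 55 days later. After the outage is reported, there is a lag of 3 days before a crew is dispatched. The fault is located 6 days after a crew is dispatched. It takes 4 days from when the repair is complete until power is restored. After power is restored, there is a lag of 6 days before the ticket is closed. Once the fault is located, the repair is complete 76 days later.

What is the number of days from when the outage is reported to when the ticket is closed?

95 days

Causal path: the outage is reported → a crew is dispatched → the fault is located → the repair is complete → power is restored → the ticket is closed.
Total delay along the path: 3 + 6 + 76 + 4 + 6 = 95 days.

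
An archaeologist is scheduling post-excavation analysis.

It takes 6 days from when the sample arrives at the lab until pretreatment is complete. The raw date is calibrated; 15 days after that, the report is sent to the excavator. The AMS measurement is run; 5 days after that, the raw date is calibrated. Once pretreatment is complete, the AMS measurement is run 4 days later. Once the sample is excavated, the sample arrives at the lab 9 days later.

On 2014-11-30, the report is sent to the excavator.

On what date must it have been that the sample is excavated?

The report is sent to the excavator: Nov 30, 2014.
The raw date is calibrated: Nov 30, 2014 − 15 days = Nov 15, 2014.
The AMS measurement is run: Nov 15, 2014 − 5 days = Nov 10, 2014.
Pretreatment is complete: Nov 10, 2014 − 4 days = Nov 6, 2014.
The sample arrives at the lab: Nov 6, 2014 − 6 days = Oct 31, 2014.
The sample is excavated: Oct 31, 2014 − 9 days = Oct 22, 2014.

2014-10-22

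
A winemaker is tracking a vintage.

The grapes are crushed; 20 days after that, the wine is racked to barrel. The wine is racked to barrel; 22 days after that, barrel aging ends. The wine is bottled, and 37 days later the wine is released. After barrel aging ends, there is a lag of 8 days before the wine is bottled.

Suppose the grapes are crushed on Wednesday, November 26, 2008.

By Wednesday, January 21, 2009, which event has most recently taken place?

The grapes are crushed: Nov 26, 2008.
The wine is racked to barrel: Nov 26, 2008 + 20 days = Dec 16, 2008.
Barrel aging ends: Dec 16, 2008 + 22 days = Jan 7, 2009.
The wine is bottled: Jan 7, 2009 + 8 days = Jan 15, 2009.
The wine is released: Jan 15, 2009 + 37 days = Feb 21, 2009.
Jan 21, 2009 falls between when the wine is bottled (Jan 15, 2009) and when the wine is released (Feb 21, 2009).

The wine is bottled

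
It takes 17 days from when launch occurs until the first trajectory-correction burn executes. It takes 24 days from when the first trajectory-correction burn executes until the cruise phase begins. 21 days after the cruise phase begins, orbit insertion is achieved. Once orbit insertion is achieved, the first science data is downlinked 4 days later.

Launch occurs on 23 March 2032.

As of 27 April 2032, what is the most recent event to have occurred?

Launch occurs: Mar 23, 2032.
The first trajectory-correction burn executes: Mar 23, 2032 + 17 days = Apr 9, 2032.
The cruise phase begins: Apr 9, 2032 + 24 days = May 3, 2032.
Orbit insertion is achieved: May 3, 2032 + 21 days = May 24, 2032.
The first science data is downlinked: May 24, 2032 + 4 days = May 28, 2032.
Apr 27, 2032 falls between when the first trajectory-correction burn executes (Apr 9, 2032) and when the cruise phase begins (May 3, 2032).

The first trajectory-correction burn executes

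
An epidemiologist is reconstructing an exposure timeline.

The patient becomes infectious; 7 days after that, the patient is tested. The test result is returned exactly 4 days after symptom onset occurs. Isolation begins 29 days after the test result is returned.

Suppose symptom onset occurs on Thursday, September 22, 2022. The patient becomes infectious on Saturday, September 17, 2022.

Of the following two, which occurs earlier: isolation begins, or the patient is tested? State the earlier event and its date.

The patient is tested — Saturday, September 24, 2022

Symptom onset occurs: Sep 22, 2022.
The test result is returned: Sep 22, 2022 + 4 days = Sep 26, 2022.
Isolation begins: Sep 26, 2022 + 29 days = Oct 25, 2022.
The patient becomes infectious: Sep 17, 2022.
The patient is tested: Sep 17, 2022 + 7 days = Sep 24, 2022.
Comparing: isolation begins on Oct 25, 2022 vs the patient is tested on Sep 24, 2022. Earlier: the patient is tested.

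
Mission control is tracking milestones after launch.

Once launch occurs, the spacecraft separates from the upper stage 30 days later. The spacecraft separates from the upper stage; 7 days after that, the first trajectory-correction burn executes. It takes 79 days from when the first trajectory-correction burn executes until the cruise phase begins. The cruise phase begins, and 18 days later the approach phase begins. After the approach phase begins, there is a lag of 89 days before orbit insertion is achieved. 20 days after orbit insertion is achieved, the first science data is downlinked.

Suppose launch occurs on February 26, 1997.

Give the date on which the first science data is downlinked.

Launch occurs: Feb 26, 1997.
The spacecraft separates from the upper stage: Feb 26, 1997 + 30 days = Mar 28, 1997.
The first trajectory-correction burn executes: Mar 28, 1997 + 7 days = Apr 4, 1997.
The cruise phase begins: Apr 4, 1997 + 79 days = Jun 22, 1997.
The approach phase begins: Jun 22, 1997 + 18 days = Jul 10, 1997.
Orbit insertion is achieved: Jul 10, 1997 + 89 days = Oct 7, 1997.
The first science data is downlinked: Oct 7, 1997 + 20 days = Oct 27, 1997.

October 27, 1997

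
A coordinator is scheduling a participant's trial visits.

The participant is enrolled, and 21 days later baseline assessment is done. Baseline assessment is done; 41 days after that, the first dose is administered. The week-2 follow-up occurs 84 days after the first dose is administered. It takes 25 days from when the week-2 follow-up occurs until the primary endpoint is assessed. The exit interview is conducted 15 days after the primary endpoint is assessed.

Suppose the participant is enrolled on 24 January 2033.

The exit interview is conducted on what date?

29 July 2033

The participant is enrolled: Jan 24, 2033.
Baseline assessment is done: Jan 24, 2033 + 21 days = Feb 14, 2033.
The first dose is administered: Feb 14, 2033 + 41 days = Mar 27, 2033.
The week-2 follow-up occurs: Mar 27, 2033 + 84 days = Jun 19, 2033.
The primary endpoint is assessed: Jun 19, 2033 + 25 days = Jul 14, 2033.
The exit interview is conducted: Jul 14, 2033 + 15 days = Jul 29, 2033.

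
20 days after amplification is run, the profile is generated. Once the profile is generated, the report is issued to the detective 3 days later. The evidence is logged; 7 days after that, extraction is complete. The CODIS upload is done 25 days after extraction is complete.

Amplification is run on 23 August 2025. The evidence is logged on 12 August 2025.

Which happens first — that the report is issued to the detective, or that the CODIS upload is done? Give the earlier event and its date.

Amplification is run: Aug 23, 2025.
The profile is generated: Aug 23, 2025 + 20 days = Sep 12, 2025.
The report is issued to the detective: Sep 12, 2025 + 3 days = Sep 15, 2025.
The evidence is logged: Aug 12, 2025.
Extraction is complete: Aug 12, 2025 + 7 days = Aug 19, 2025.
The CODIS upload is done: Aug 19, 2025 + 25 days = Sep 13, 2025.
Comparing: the report is issued to the detective on Sep 15, 2025 vs the CODIS upload is done on Sep 13, 2025. Earlier: the CODIS upload is done.

The CODIS upload is done — 13 September 2025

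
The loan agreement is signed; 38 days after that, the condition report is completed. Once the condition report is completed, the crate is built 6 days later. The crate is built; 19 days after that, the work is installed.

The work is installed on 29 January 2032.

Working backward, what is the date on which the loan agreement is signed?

The work is installed: Jan 29, 2032.
The crate is built: Jan 29, 2032 − 19 days = Jan 10, 2032.
The condition report is completed: Jan 10, 2032 − 6 days = Jan 4, 2032.
The loan agreement is signed: Jan 4, 2032 − 38 days = Nov 27, 2031.

27 November 2031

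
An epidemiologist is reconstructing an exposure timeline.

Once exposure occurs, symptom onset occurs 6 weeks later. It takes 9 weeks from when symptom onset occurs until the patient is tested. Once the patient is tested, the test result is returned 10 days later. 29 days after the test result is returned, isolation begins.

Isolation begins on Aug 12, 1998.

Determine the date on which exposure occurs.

Isolation begins: Aug 12, 1998.
The test result is returned: Aug 12, 1998 − 29 days = Jul 14, 1998.
The patient is tested: Jul 14, 1998 − 10 days = Jul 4, 1998.
Symptom onset occurs: Jul 4, 1998 − 9 weeks = May 2, 1998.
Exposure occurs: May 2, 1998 − 6 weeks = Mar 21, 1998.

Mar 21, 1998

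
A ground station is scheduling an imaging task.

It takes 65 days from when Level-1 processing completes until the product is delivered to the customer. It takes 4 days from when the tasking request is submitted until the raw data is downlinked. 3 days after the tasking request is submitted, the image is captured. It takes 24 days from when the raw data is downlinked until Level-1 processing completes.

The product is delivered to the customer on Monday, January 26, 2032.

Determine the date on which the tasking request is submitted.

The product is delivered to the customer: Jan 26, 2032.
Level-1 processing completes: Jan 26, 2032 − 65 days = Nov 22, 2031.
The raw data is downlinked: Nov 22, 2031 − 24 days = Oct 29, 2031.
The tasking request is submitted: Oct 29, 2031 − 4 days = Oct 25, 2031.

Saturday, October 25, 2031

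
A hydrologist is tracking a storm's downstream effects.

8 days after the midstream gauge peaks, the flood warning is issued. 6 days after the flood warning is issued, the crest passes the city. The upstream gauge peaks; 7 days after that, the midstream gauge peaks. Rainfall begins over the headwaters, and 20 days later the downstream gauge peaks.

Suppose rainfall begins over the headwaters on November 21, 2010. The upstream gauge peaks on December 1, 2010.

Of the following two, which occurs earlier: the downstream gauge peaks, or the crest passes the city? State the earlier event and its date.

The downstream gauge peaks — December 11, 2010

Rainfall begins over the headwaters: Nov 21, 2010.
The downstream gauge peaks: Nov 21, 2010 + 20 days = Dec 11, 2010.
The upstream gauge peaks: Dec 1, 2010.
The midstream gauge peaks: Dec 1, 2010 + 7 days = Dec 8, 2010.
The flood warning is issued: Dec 8, 2010 + 8 days = Dec 16, 2010.
The crest passes the city: Dec 16, 2010 + 6 days = Dec 22, 2010.
Comparing: the downstream gauge peaks on Dec 11, 2010 vs the crest passes the city on Dec 22, 2010. Earlier: the downstream gauge peaks.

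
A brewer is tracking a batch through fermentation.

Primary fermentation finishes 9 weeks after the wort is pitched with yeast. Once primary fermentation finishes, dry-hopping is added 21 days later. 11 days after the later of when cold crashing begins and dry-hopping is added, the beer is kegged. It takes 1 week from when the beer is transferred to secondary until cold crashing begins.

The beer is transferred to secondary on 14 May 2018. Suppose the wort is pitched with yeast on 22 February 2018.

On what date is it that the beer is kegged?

The beer is transferred to secondary: May 14, 2018.
Cold crashing begins: May 14, 2018 + 1 week = May 21, 2018.
The wort is pitched with yeast: Feb 22, 2018.
Primary fermentation finishes: Feb 22, 2018 + 9 weeks = Apr 26, 2018.
Dry-hopping is added: Apr 26, 2018 + 21 days = May 17, 2018.
Both prerequisites met — cold crashing begins (May 21, 2018), dry-hopping is added (May 17, 2018); the later is May 21, 2018.
The beer is kegged: May 21, 2018 + 11 days = Jun 1, 2018.

1 June 2018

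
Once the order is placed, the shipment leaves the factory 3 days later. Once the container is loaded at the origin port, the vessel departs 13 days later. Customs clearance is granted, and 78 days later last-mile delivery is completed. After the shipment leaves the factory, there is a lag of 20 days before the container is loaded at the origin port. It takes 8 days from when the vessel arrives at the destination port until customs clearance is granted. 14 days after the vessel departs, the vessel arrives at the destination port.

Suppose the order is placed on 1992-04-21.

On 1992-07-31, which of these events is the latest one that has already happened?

The order is placed: Apr 21, 1992.
The shipment leaves the factory: Apr 21, 1992 + 3 days = Apr 24, 1992.
The container is loaded at the origin port: Apr 24, 1992 + 20 days = May 14, 1992.
The vessel departs: May 14, 1992 + 13 days = May 27, 1992.
The vessel arrives at the destination port: May 27, 1992 + 14 days = Jun 10, 1992.
Customs clearance is granted: Jun 10, 1992 + 8 days = Jun 18, 1992.
Last-mile delivery is completed: Jun 18, 1992 + 78 days = Sep 4, 1992.
Jul 31, 1992 falls between when customs clearance is granted (Jun 18, 1992) and when last-mile delivery is completed (Sep 4, 1992).

Customs clearance is granted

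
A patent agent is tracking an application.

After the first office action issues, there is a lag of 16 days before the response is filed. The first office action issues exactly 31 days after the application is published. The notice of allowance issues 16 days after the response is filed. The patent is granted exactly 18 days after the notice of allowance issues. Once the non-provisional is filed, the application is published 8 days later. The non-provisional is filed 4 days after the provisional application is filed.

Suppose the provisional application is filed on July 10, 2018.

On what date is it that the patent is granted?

October 11, 2018

The provisional application is filed: Jul 10, 2018.
The non-provisional is filed: Jul 10, 2018 + 4 days = Jul 14, 2018.
The application is published: Jul 14, 2018 + 8 days = Jul 22, 2018.
The first office action issues: Jul 22, 2018 + 31 days = Aug 22, 2018.
The response is filed: Aug 22, 2018 + 16 days = Sep 7, 2018.
The notice of allowance issues: Sep 7, 2018 + 16 days = Sep 23, 2018.
The patent is granted: Sep 23, 2018 + 18 days = Oct 11, 2018.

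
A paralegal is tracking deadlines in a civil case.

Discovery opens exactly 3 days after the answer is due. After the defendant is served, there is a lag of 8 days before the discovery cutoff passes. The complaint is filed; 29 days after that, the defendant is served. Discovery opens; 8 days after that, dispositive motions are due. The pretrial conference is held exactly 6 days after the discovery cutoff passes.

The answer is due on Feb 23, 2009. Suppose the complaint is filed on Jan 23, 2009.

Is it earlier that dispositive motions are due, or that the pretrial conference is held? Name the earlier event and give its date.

The answer is due: Feb 23, 2009.
Discovery opens: Feb 23, 2009 + 3 days = Feb 26, 2009.
Dispositive motions are due: Feb 26, 2009 + 8 days = Mar 6, 2009.
The complaint is filed: Jan 23, 2009.
The defendant is served: Jan 23, 2009 + 29 days = Feb 21, 2009.
The discovery cutoff passes: Feb 21, 2009 + 8 days = Mar 1, 2009.
The pretrial conference is held: Mar 1, 2009 + 6 days = Mar 7, 2009.
Comparing: dispositive motions are due on Mar 6, 2009 vs the pretrial conference is held on Mar 7, 2009. Earlier: dispositive motions are due.

Dispositive motions are due — Mar 6, 2009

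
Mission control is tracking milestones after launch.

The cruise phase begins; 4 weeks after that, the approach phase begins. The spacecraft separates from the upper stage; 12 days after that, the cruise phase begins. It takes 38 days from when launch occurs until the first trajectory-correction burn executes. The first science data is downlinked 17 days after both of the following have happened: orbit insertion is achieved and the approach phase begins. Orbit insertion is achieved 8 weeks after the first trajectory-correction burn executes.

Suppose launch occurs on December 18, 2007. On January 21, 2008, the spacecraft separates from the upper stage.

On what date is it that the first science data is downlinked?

April 7, 2008

Launch occurs: Dec 18, 2007.
The first trajectory-correction burn executes: Dec 18, 2007 + 38 days = Jan 25, 2008.
Orbit insertion is achieved: Jan 25, 2008 + 8 weeks = Mar 21, 2008.
The spacecraft separates from the upper stage: Jan 21, 2008.
The cruise phase begins: Jan 21, 2008 + 12 days = Feb 2, 2008.
The approach phase begins: Feb 2, 2008 + 4 weeks = Mar 1, 2008.
Both prerequisites met — orbit insertion is achieved (Mar 21, 2008), the approach phase begins (Mar 1, 2008); the later is Mar 21, 2008.
The first science data is downlinked: Mar 21, 2008 + 17 days = Apr 7, 2008.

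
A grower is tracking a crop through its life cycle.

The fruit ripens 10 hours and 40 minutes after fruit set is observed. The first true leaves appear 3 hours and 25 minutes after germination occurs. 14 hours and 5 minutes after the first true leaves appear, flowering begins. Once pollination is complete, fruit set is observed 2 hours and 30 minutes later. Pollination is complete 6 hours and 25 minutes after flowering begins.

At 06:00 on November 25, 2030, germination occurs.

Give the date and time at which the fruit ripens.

Germination occurs: 06:00 Nov 25, 2030.
The first true leaves appear: 06:00 Nov 25, 2030 + 3h25m = 09:25 Nov 25, 2030.
Flowering begins: 09:25 Nov 25, 2030 + 14h05m = 23:30 Nov 25, 2030.
Pollination is complete: 23:30 Nov 25, 2030 + 6h25m = 05:55 Nov 26, 2030.
Fruit set is observed: 05:55 Nov 26, 2030 + 2h30m = 08:25 Nov 26, 2030.
The fruit ripens: 08:25 Nov 26, 2030 + 10h40m = 19:05 Nov 26, 2030.

19:05 on November 26, 2030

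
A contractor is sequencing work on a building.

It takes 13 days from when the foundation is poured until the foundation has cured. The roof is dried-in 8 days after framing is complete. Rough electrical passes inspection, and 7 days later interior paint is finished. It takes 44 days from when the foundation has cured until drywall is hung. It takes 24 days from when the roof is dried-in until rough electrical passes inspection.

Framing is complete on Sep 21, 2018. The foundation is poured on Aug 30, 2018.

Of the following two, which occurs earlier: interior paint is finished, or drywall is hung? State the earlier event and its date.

Framing is complete: Sep 21, 2018.
The roof is dried-in: Sep 21, 2018 + 8 days = Sep 29, 2018.
Rough electrical passes inspection: Sep 29, 2018 + 24 days = Oct 23, 2018.
Interior paint is finished: Oct 23, 2018 + 7 days = Oct 30, 2018.
The foundation is poured: Aug 30, 2018.
The foundation has cured: Aug 30, 2018 + 13 days = Sep 12, 2018.
Drywall is hung: Sep 12, 2018 + 44 days = Oct 26, 2018.
Comparing: interior paint is finished on Oct 30, 2018 vs drywall is hung on Oct 26, 2018. Earlier: drywall is hung.

Drywall is hung — Oct 26, 2018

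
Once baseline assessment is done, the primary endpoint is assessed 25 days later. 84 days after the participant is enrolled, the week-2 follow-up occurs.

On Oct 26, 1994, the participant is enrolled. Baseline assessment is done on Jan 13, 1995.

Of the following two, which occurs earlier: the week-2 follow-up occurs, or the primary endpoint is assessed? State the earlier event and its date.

The participant is enrolled: Oct 26, 1994.
The week-2 follow-up occurs: Oct 26, 1994 + 84 days = Jan 18, 1995.
Baseline assessment is done: Jan 13, 1995.
The primary endpoint is assessed: Jan 13, 1995 + 25 days = Feb 7, 1995.
Comparing: the week-2 follow-up occurs on Jan 18, 1995 vs the primary endpoint is assessed on Feb 7, 1995. Earlier: the week-2 follow-up occurs.

The week-2 follow-up occurs — Jan 18, 1995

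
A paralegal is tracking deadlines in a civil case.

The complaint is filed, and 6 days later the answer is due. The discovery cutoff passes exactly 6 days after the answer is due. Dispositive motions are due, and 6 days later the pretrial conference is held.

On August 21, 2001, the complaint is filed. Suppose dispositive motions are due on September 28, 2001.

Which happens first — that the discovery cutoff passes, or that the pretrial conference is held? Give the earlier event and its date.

The complaint is filed: Aug 21, 2001.
The answer is due: Aug 21, 2001 + 6 days = Aug 27, 2001.
The discovery cutoff passes: Aug 27, 2001 + 6 days = Sep 2, 2001.
Dispositive motions are due: Sep 28, 2001.
The pretrial conference is held: Sep 28, 2001 + 6 days = Oct 4, 2001.
Comparing: the discovery cutoff passes on Sep 2, 2001 vs the pretrial conference is held on Oct 4, 2001. Earlier: the discovery cutoff passes.

The discovery cutoff passes — September 2, 2001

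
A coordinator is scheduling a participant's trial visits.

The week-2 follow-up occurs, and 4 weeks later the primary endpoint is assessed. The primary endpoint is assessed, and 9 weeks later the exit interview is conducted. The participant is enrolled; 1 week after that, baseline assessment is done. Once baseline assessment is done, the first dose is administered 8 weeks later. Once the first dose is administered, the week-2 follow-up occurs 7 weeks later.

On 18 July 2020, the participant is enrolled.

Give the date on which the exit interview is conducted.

The participant is enrolled: Jul 18, 2020.
Baseline assessment is done: Jul 18, 2020 + 1 week = Jul 25, 2020.
The first dose is administered: Jul 25, 2020 + 8 weeks = Sep 19, 2020.
The week-2 follow-up occurs: Sep 19, 2020 + 7 weeks = Nov 7, 2020.
The primary endpoint is assessed: Nov 7, 2020 + 4 weeks = Dec 5, 2020.
The exit interview is conducted: Dec 5, 2020 + 9 weeks = Feb 6, 2021.

6 February 2021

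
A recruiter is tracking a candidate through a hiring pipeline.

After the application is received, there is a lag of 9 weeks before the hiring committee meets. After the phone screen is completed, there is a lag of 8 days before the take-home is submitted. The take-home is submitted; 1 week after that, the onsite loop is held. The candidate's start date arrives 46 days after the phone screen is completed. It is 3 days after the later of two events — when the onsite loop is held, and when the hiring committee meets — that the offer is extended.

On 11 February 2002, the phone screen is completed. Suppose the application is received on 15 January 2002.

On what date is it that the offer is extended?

The phone screen is completed: Feb 11, 2002.
The take-home is submitted: Feb 11, 2002 + 8 days = Feb 19, 2002.
The onsite loop is held: Feb 19, 2002 + 1 week = Feb 26, 2002.
The application is received: Jan 15, 2002.
The hiring committee meets: Jan 15, 2002 + 9 weeks = Mar 19, 2002.
Both prerequisites met — the onsite loop is held (Feb 26, 2002), the hiring committee meets (Mar 19, 2002); the later is Mar 19, 2002.
The offer is extended: Mar 19, 2002 + 3 days = Mar 22, 2002.

22 March 2002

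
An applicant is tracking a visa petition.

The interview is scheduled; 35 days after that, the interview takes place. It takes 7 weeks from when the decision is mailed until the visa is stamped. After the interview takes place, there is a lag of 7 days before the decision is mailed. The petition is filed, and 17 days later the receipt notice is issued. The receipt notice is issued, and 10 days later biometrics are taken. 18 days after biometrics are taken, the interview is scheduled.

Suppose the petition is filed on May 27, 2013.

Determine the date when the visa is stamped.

October 10, 2013

The petition is filed: May 27, 2013.
The receipt notice is issued: May 27, 2013 + 17 days = Jun 13, 2013.
Biometrics are taken: Jun 13, 2013 + 10 days = Jun 23, 2013.
The interview is scheduled: Jun 23, 2013 + 18 days = Jul 11, 2013.
The interview takes place: Jul 11, 2013 + 35 days = Aug 15, 2013.
The decision is mailed: Aug 15, 2013 + 7 days = Aug 22, 2013.
The visa is stamped: Aug 22, 2013 + 7 weeks = Oct 10, 2013.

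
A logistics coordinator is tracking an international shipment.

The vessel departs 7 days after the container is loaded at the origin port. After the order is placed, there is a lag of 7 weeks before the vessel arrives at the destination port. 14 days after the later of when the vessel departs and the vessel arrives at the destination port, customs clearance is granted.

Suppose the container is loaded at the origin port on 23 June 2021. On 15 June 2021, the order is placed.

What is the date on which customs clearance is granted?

The container is loaded at the origin port: Jun 23, 2021.
The vessel departs: Jun 23, 2021 + 7 days = Jun 30, 2021.
The order is placed: Jun 15, 2021.
The vessel arrives at the destination port: Jun 15, 2021 + 7 weeks = Aug 3, 2021.
Both prerequisites met — the vessel departs (Jun 30, 2021), the vessel arrives at the destination port (Aug 3, 2021); the later is Aug 3, 2021.
Customs clearance is granted: Aug 3, 2021 + 14 days = Aug 17, 2021.

17 August 2021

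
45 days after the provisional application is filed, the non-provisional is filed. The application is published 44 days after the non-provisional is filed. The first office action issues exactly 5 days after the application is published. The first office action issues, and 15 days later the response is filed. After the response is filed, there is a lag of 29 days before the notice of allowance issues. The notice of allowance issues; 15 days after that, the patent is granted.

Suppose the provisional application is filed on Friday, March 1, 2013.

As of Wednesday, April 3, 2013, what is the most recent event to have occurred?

The provisional application is filed

The provisional application is filed: Mar 1, 2013.
The non-provisional is filed: Mar 1, 2013 + 45 days = Apr 15, 2013.
The application is published: Apr 15, 2013 + 44 days = May 29, 2013.
The first office action issues: May 29, 2013 + 5 days = Jun 3, 2013.
The response is filed: Jun 3, 2013 + 15 days = Jun 18, 2013.
The notice of allowance issues: Jun 18, 2013 + 29 days = Jul 17, 2013.
The patent is granted: Jul 17, 2013 + 15 days = Aug 1, 2013.
Apr 3, 2013 falls between when the provisional application is filed (Mar 1, 2013) and when the non-provisional is filed (Apr 15, 2013).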